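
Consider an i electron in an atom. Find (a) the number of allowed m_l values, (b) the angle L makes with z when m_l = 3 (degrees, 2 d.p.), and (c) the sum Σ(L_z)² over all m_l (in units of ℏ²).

13 values; θ(m_l=3) ≈ 62.42°; Σ(L_z)² = 182 ℏ²

For an i orbital, l = 6.
There are 2l+1 = 13 values of m_l.
For m_l = 3: cos θ = 3/√42, θ ≈ 62.42°.
Σ m_l² = 182, so Σ(L_z)² = 182 ℏ².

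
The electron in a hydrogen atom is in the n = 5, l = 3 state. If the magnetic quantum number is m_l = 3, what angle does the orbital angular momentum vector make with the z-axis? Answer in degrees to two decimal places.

|L| = ℏ√(l(l+1)) = 2√3 ℏ.
L_z = m_l ℏ = 3ℏ.
cos θ = L_z/|L| = 3/√12, so θ ≈ 30.00°.

θ ≈ 30.00°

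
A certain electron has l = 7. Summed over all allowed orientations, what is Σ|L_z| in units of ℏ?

Σ|L_z| = 56 ℏ

m_l ∈ {-7, -6, -5, -4, -3, -2, -1, 0, 1, 2, 3, 4, 5, 6, 7}.
Σ|m_l| = 2·7(7+1)/2 = 56.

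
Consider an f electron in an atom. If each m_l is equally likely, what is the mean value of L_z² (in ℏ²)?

The letter f corresponds to l = 3.
m_l runs from −3 to 3, i.e. {-3, -2, -1, 0, 1, 2, 3}.
Average of L_z² over 7 states: 28/7 ℏ² = 4 ℏ².

⟨L_z²⟩ = 4 ℏ²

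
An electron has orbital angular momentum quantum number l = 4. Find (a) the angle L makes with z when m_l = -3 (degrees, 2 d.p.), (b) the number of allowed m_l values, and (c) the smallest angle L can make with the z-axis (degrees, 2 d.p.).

For m_l = -3: cos θ = -3/√20, θ ≈ 132.13°.
There are 2l+1 = 9 values of m_l.
cos θ_min = 4/√20, so θ_min ≈ 26.57°.

θ(m_l=-3) ≈ 132.13°; 9 values; θ_min ≈ 26.57°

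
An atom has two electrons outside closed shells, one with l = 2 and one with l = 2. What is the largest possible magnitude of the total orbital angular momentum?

By the triangle rule, |l₁ − l₂| ≤ L ≤ l₁ + l₂.
Allowed values: L = 0, 1, 2, 3, 4.
The largest magnitude corresponds to L = 4: |L_tot| = ℏ√(4·5) = 2√5 ℏ.

|L_tot|_max = 2√5 ℏ ≈ 4.472ℏ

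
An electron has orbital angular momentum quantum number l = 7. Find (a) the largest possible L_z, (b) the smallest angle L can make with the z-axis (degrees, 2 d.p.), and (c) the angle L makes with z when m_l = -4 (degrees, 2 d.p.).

L_z,max = lℏ = 7ℏ.
cos θ_min = 7/√56, so θ_min ≈ 20.70°.
For m_l = -4: cos θ = -4/√56, θ ≈ 122.31°.

L_z,max = 7ℏ; θ_min ≈ 20.70°; θ(m_l=-4) ≈ 122.31°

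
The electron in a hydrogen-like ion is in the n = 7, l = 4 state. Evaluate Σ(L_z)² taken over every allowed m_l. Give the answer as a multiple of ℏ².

Σ(L_z)² = 60 ℏ²

m_l runs from −4 to 4, i.e. {-4, -3, -2, -1, 0, 1, 2, 3, 4}.
Summing m² from −4 to 4: Σ m_l² = 60.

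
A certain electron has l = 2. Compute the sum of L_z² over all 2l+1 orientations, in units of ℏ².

m_l ∈ {-2, -1, 0, 1, 2}.
Σ m_l² = 2·(1 + 4) = 10.

Σ(L_z)² = 10 ℏ²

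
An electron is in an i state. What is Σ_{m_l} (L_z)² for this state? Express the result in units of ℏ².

Σ(L_z)² = 182 ℏ²

For an i orbital, l = 6.
m_l runs from −6 to 6, i.e. {-6, -5, -4, -3, -2, -1, 0, 1, 2, 3, 4, 5, 6}.
Summing m² from −6 to 6: Σ m_l² = 182.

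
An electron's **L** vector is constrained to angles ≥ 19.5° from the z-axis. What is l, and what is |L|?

cos θ_min = l/√(l(l+1)) = √(l/(l+1)), so l/(l+1) = cos²(19.5°) = 0.8886.
Solving: l = 8.
Then |L| = ℏ√(8·9) = 6√2 ℏ.

l = 8, |L| = 6√2 ℏ ≈ 8.485ℏ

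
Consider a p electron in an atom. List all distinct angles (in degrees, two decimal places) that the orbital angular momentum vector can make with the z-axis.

θ ∈ {45.00°, 90.00°, 135.00°}

For a p orbital, l = 1.
|L|² = l(l+1)ℏ² = 2ℏ², so |L| = √2 ℏ.
cos θ = m_l/√2 for each m_l ∈ {-1, 0, 1}.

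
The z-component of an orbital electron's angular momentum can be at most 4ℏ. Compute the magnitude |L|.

|L| = 2√5 ℏ ≈ 4.472ℏ

The maximum L_z equals lℏ, giving l = 4.
Then |L| = ℏ√(4·5) = 2√5 ℏ.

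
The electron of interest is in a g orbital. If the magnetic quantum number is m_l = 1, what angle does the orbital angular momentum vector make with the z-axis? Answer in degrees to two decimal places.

θ ≈ 77.08°

A g state has l = 4.
|L|² = l(l+1)ℏ² = 20ℏ², so |L| = 2√5 ℏ.
L_z = m_l ℏ = 1ℏ.
cos θ = L_z/|L| = 1/√20, so θ ≈ 77.08°.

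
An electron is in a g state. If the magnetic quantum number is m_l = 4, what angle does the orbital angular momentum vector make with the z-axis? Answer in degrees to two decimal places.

A g state has l = 4.
|L| = √(l(l+1)) ℏ = 2√5 ℏ.
L_z = m_l ℏ = 4ℏ.
cos θ = L_z/|L| = 4/√20, so θ ≈ 26.57°.

θ ≈ 26.57°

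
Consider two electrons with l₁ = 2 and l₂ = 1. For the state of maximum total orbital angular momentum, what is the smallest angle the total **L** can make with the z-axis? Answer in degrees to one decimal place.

Angular momentum addition gives L = |l₁ − l₂|, …, l₁ + l₂.
L ∈ {1, 2, 3}.
The maximum is L = 3, with |L_tot| = ℏ√(3·4) = 2√3 ℏ.
The minimum angle with z is arccos(3/√12) ≈ 30.0°.

θ_min ≈ 30.0°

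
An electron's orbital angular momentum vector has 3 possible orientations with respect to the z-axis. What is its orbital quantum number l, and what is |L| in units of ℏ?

l = 1, |L| = √2 ℏ ≈ 1.414ℏ

Since there are 2l+1 = 3 values of m_l, l = 1.
|L| = ℏ√(l(l+1)) = ℏ√(1·2) = √2 ℏ.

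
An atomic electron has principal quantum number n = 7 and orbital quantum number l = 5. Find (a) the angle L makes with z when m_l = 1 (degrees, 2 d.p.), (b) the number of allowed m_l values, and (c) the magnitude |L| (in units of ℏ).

θ(m_l=1) ≈ 79.48°; 11 values; |L| = √30 ℏ ≈ 5.477ℏ

For m_l = 1: cos θ = 1/√30, θ ≈ 79.48°.
There are 2l+1 = 11 values of m_l.
|L| = ℏ√(5·6) = √30 ℏ ≈ 5.477ℏ.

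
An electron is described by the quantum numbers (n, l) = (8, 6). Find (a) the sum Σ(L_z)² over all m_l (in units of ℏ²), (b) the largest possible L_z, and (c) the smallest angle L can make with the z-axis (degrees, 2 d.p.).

Σ m_l² = 182, so Σ(L_z)² = 182 ℏ².
L_z,max = lℏ = 6ℏ.
cos θ_min = 6/√42, so θ_min ≈ 22.21°.

Σ(L_z)² = 182 ℏ²; L_z,max = 6ℏ; θ_min ≈ 22.21°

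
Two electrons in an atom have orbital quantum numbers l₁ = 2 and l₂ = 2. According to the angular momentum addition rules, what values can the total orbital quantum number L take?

By the triangle rule, |l₁ − l₂| ≤ L ≤ l₁ + l₂.
Allowed values: L = 0, 1, 2, 3, 4.

L = 0, 1, 2, 3, 4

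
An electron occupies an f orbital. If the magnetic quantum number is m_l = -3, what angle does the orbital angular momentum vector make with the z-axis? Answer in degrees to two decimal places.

The letter f corresponds to l = 3.
|L| = ℏ√(l(l+1)) = 2√3 ℏ.
L_z = m_l ℏ = −3ℏ.
cos θ = L_z/|L| = -3/√12, so θ ≈ 150.00°.

θ ≈ 150.00°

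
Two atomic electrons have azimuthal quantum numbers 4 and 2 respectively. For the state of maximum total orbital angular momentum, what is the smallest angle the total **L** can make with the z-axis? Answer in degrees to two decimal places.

L runs from |4 − 2| = 2 to 4 + 2 = 6.
So L can be 2, 3, 4, 5, 6.
The maximum is L = 6, with |L_tot| = ℏ√(6·7) = √42 ℏ.
The minimum angle with z is arccos(6/√42) ≈ 22.21°.

θ_min ≈ 22.21°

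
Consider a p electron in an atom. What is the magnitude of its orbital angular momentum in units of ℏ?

For a p orbital, l = 1.
|L| = ℏ√(l(l+1)) = ℏ√(1·2) = √2 ℏ

|L| = √2 ℏ ≈ 1.414ℏ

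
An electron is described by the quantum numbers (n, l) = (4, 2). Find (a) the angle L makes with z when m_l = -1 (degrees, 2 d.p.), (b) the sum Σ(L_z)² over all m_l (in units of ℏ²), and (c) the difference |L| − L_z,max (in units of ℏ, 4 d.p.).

For m_l = -1: cos θ = -1/√6, θ ≈ 114.09°.
Σ m_l² = 10, so Σ(L_z)² = 10 ℏ².
|L| − L_z,max = (√6 − 2)ℏ ≈ 0.4495ℏ.

θ(m_l=-1) ≈ 114.09°; Σ(L_z)² = 10 ℏ²; |L|−L_z,max ≈ 0.4495ℏ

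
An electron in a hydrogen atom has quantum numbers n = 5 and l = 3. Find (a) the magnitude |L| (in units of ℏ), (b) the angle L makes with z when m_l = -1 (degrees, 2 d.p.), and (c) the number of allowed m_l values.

|L| = ℏ√(3·4) = 2√3 ℏ ≈ 3.464ℏ.
For m_l = -1: cos θ = -1/√12, θ ≈ 106.78°.
There are 2l+1 = 7 values of m_l.

|L| = 2√3 ℏ ≈ 3.464ℏ; θ(m_l=-1) ≈ 106.78°; 7 values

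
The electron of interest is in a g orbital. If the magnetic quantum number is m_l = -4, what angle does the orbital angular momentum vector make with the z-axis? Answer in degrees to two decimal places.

For a g orbital, l = 4.
|L| = √(l(l+1)) ℏ = 2√5 ℏ.
L_z = m_l ℏ = −4ℏ.
cos θ = L_z/|L| = -4/√20, so θ ≈ 153.43°.

θ ≈ 153.43°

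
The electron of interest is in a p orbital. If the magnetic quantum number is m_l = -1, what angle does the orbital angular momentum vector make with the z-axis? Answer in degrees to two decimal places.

θ ≈ 135.00°

The letter p corresponds to l = 1.
|L| = ℏ√(l(l+1)) = √2 ℏ.
L_z = m_l ℏ = −1ℏ.
cos θ = L_z/|L| = -1/√2, so θ ≈ 135.00°.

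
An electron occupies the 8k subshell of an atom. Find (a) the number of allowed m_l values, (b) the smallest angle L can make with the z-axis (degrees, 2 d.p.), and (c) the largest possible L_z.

15 values; θ_min ≈ 20.70°; L_z,max = 7ℏ

The 8k subshell has l = 7.
There are 2l+1 = 15 values of m_l.
cos θ_min = 7/√56, so θ_min ≈ 20.70°.
L_z,max = lℏ = 7ℏ.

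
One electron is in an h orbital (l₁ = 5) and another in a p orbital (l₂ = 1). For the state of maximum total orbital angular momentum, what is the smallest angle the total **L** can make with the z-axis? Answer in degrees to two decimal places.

By the triangle rule, |l₁ − l₂| ≤ L ≤ l₁ + l₂.
L ∈ {4, 5, 6}.
The maximum is L = 6, with |L_tot| = ℏ√(6·7) = √42 ℏ.
The minimum angle with z is arccos(6/√42) ≈ 22.21°.

θ_min ≈ 22.21°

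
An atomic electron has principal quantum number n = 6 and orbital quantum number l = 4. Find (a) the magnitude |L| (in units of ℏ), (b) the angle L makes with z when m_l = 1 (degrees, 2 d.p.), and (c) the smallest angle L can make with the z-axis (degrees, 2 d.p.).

|L| = 2√5 ℏ ≈ 4.472ℏ; θ(m_l=1) ≈ 77.08°; θ_min ≈ 26.57°

|L| = ℏ√(4·5) = 2√5 ℏ ≈ 4.472ℏ.
For m_l = 1: cos θ = 1/√20, θ ≈ 77.08°.
cos θ_min = 4/√20, so θ_min ≈ 26.57°.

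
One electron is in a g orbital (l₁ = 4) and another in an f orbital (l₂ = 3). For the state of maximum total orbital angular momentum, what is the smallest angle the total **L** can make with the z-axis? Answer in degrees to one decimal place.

θ_min ≈ 20.7°

L runs from |4 − 3| = 1 to 4 + 3 = 7.
Allowed values: L = 1, 2, 3, 4, 5, 6, 7.
The maximum is L = 7, with |L_tot| = ℏ√(7·8) = 2√14 ℏ.
The minimum angle with z is arccos(7/√56) ≈ 20.7°.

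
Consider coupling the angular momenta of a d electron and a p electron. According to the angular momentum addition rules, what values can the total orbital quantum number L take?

L = 1, 2, 3

By the triangle rule, |l₁ − l₂| ≤ L ≤ l₁ + l₂.
Allowed values: L = 1, 2, 3.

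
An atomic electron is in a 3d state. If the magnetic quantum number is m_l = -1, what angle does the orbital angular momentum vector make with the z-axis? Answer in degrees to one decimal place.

θ ≈ 114.1°

3d means n = 3, l = 2.
|L| = ℏ√(l(l+1)) = √6 ℏ.
L_z = m_l ℏ = −1ℏ.
cos θ = L_z/|L| = -1/√6, so θ ≈ 114.1°.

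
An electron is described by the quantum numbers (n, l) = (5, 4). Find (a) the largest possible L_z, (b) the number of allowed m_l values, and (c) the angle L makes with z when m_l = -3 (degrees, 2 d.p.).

L_z,max = 4ℏ; 9 values; θ(m_l=-3) ≈ 132.13°

L_z,max = lℏ = 4ℏ.
There are 2l+1 = 9 values of m_l.
For m_l = -3: cos θ = -3/√20, θ ≈ 132.13°.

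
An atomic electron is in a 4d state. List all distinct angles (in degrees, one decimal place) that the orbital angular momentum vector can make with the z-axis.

4d means n = 4, l = 2.
|L| = ℏ√(l(l+1)) = √6 ℏ.
cos θ = m_l/√6 for each m_l ∈ {-2, -1, 0, 1, 2}.

θ ∈ {35.3°, 65.9°, 90.0°, 114.1°, 144.7°}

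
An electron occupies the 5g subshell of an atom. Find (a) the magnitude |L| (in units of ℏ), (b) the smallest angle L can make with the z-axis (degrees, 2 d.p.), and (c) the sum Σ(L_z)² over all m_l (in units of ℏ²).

|L| = 2√5 ℏ ≈ 4.472ℏ; θ_min ≈ 26.57°; Σ(L_z)² = 60 ℏ²

The 5g subshell has l = 4.
|L| = ℏ√(4·5) = 2√5 ℏ ≈ 4.472ℏ.
cos θ_min = 4/√20, so θ_min ≈ 26.57°.
Σ m_l² = 60, so Σ(L_z)² = 60 ℏ².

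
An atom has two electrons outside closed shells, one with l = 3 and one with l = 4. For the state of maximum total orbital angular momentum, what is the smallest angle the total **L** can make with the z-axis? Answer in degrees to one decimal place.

θ_min ≈ 20.7°

L runs from |3 − 4| = 1 to 3 + 4 = 7.
So L can be 1, 2, 3, 4, 5, 6, 7.
The maximum is L = 7, with |L_tot| = ℏ√(7·8) = 2√14 ℏ.
The minimum angle with z is arccos(7/√56) ≈ 20.7°.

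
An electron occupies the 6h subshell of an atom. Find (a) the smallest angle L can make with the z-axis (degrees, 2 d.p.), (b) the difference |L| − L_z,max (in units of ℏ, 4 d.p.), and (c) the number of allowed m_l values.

θ_min ≈ 24.09°; |L|−L_z,max ≈ 0.4772ℏ; 11 values

6h means n = 6, l = 5.
cos θ_min = 5/√30, so θ_min ≈ 24.09°.
|L| − L_z,max = (√30 − 5)ℏ ≈ 0.4772ℏ.
There are 2l+1 = 11 values of m_l.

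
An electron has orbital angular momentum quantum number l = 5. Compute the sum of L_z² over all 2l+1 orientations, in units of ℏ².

m_l runs from −5 to 5, i.e. {-5, -4, -3, -2, -1, 0, 1, 2, 3, 4, 5}.
Σ m_l² = 2·(1 + 4 + 9 + 16 + 25) = 110.

Σ(L_z)² = 110 ℏ²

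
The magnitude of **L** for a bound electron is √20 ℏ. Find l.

l = 4

Since |L|² = l(l+1)ℏ², l(l+1) = 20.
Solving: l = 4.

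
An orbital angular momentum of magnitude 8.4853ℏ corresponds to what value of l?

l = 8

|L| = ℏ√(l(l+1)), so l(l+1) = 72.
l² + l − 72 = 0 ⇒ l = 8.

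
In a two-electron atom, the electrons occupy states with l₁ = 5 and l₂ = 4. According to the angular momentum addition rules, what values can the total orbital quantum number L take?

L = 1, 2, 3, 4, 5, 6, 7, 8, 9

By the triangle rule, |l₁ − l₂| ≤ L ≤ l₁ + l₂.
L ∈ {1, 2, 3, 4, 5, 6, 7, 8, 9}.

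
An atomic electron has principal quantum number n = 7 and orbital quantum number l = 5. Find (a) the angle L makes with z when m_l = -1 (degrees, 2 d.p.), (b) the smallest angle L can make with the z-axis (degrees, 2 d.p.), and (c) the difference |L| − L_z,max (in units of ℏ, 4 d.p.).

θ(m_l=-1) ≈ 100.52°; θ_min ≈ 24.09°; |L|−L_z,max ≈ 0.4772ℏ

For m_l = -1: cos θ = -1/√30, θ ≈ 100.52°.
cos θ_min = 5/√30, so θ_min ≈ 24.09°.
|L| − L_z,max = (√30 − 5)ℏ ≈ 0.4772ℏ.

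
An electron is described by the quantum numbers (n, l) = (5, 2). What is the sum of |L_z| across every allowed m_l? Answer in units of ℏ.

Σ|L_z| = 6 ℏ

m_l runs from −2 to 2, i.e. {-2, -1, 0, 1, 2}.
Σ|m_l| = 2·2(2+1)/2 = 6.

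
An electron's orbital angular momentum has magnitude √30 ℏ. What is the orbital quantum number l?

(|L|/ℏ)² = l(l+1) = 30.
The positive root is l = 5.

l = 5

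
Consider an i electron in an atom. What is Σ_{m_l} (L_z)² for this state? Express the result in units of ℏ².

Σ(L_z)² = 182 ℏ²

An i state has l = 6.
The allowed m_l values are -6, -5, -4, -3, -2, -1, 0, 1, 2, 3, 4, 5, 6.
Summing m² from −6 to 6: Σ m_l² = 182.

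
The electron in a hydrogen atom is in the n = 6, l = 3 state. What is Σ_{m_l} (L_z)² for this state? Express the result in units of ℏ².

Σ(L_z)² = 28 ℏ²

m_l ∈ {-3, -2, -1, 0, 1, 2, 3}.
Summing m² from −3 to 3: Σ m_l² = 28.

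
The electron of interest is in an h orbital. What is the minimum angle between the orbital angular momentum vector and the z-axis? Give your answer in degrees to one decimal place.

θ_min ≈ 24.1°

An h state has l = 5.
|L| = ℏ√(l(l+1)) = √30 ℏ.
The smallest angle corresponds to the largest L_z, i.e. m_l = l = 5, giving L_z = 5ℏ.
cos θ_min = 5/√30, so θ_min ≈ 24.1°.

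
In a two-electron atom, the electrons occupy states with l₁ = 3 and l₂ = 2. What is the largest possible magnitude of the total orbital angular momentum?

By the triangle rule, |l₁ − l₂| ≤ L ≤ l₁ + l₂.
L ∈ {1, 2, 3, 4, 5}.
The largest magnitude corresponds to L = 5: |L_tot| = ℏ√(5·6) = √30 ℏ.

|L_tot|_max = √30 ℏ ≈ 5.477ℏ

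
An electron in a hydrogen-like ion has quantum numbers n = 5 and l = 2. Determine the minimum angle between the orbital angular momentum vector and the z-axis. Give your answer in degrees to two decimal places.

θ_min ≈ 35.26°

|L|² = l(l+1)ℏ² = 6ℏ², so |L| = √6 ℏ.
The smallest angle corresponds to the largest L_z, i.e. m_l = l = 2, giving L_z = 2ℏ.
cos θ_min = 2/√6, so θ_min ≈ 35.26°.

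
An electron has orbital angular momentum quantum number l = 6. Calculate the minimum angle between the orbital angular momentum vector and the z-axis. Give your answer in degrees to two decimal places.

|L| = ℏ√(l(l+1)) = √42 ℏ.
The smallest angle corresponds to the largest L_z, i.e. m_l = l = 6, giving L_z = 6ℏ.
cos θ_min = 6/√42, so θ_min ≈ 22.21°.

θ_min ≈ 22.21°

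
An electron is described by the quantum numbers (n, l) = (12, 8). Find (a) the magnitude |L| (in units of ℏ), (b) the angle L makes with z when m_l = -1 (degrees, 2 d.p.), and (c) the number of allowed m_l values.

|L| = 6√2 ℏ ≈ 8.485ℏ; θ(m_l=-1) ≈ 96.77°; 17 values

|L| = ℏ√(8·9) = 6√2 ℏ ≈ 8.485ℏ.
For m_l = -1: cos θ = -1/√72, θ ≈ 96.77°.
There are 2l+1 = 17 values of m_l.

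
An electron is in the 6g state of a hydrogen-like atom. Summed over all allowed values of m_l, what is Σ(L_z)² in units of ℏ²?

Σ(L_z)² = 60 ℏ²

The 6g subshell has l = 4.
m_l runs from −4 to 4, i.e. {-4, -3, -2, -1, 0, 1, 2, 3, 4}.
Σ m_l² = 2·(1 + 4 + 9 + 16) = 60.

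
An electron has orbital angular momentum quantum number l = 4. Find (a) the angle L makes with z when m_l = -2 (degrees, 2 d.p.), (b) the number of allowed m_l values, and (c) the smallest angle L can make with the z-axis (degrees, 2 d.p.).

For m_l = -2: cos θ = -2/√20, θ ≈ 116.57°.
There are 2l+1 = 9 values of m_l.
cos θ_min = 4/√20, so θ_min ≈ 26.57°.

θ(m_l=-2) ≈ 116.57°; 9 values; θ_min ≈ 26.57°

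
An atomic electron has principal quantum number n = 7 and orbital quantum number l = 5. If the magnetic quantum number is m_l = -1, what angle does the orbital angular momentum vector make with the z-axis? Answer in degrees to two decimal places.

|L|² = l(l+1)ℏ² = 30ℏ², so |L| = √30 ℏ.
L_z = m_l ℏ = −1ℏ.
cos θ = L_z/|L| = -1/√30, so θ ≈ 100.52°.

θ ≈ 100.52°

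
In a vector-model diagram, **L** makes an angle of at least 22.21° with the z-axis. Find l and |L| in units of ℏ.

At minimum angle, m_l = l, so cos θ = l/√(l(l+1)); cos²θ = l/(l+1) = 0.8571.
Solving: l = 6.
Then |L| = ℏ√(6·7) = √42 ℏ.

l = 6, |L| = √42 ℏ ≈ 6.481ℏ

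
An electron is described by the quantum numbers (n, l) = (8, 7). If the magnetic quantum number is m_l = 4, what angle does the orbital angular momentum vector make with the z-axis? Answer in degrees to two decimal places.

θ ≈ 57.69°

|L| = ℏ√(l(l+1)) = 2√14 ℏ.
L_z = m_l ℏ = 4ℏ.
cos θ = L_z/|L| = 4/√56, so θ ≈ 57.69°.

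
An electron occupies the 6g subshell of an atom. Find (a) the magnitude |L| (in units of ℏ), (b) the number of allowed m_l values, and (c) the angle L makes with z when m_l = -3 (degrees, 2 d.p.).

|L| = 2√5 ℏ ≈ 4.472ℏ; 9 values; θ(m_l=-3) ≈ 132.13°

For 6g, l = 4.
|L| = ℏ√(4·5) = 2√5 ℏ ≈ 4.472ℏ.
There are 2l+1 = 9 values of m_l.
For m_l = -3: cos θ = -3/√20, θ ≈ 132.13°.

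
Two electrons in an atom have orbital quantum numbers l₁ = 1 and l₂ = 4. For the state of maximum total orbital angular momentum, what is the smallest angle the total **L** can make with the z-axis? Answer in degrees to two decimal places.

θ_min ≈ 24.09°

By the triangle rule, |l₁ − l₂| ≤ L ≤ l₁ + l₂.
L ∈ {3, 4, 5}.
The maximum is L = 5, with |L_tot| = ℏ√(5·6) = √30 ℏ.
The minimum angle with z is arccos(5/√30) ≈ 24.09°.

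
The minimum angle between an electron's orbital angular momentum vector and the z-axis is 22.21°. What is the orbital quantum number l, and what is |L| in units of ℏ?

At minimum angle, m_l = l, so cos θ = l/√(l(l+1)); cos²θ = l/(l+1) = 0.8571.
l = cos²θ/sin²θ ≈ 6.
Then |L| = ℏ√(6·7) = √42 ℏ.

l = 6, |L| = √42 ℏ ≈ 6.481ℏ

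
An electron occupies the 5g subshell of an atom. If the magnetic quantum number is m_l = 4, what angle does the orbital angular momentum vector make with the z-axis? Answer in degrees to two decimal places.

5g means n = 5, l = 4.
|L| = ℏ√(l(l+1)) = 2√5 ℏ.
L_z = m_l ℏ = 4ℏ.
cos θ = L_z/|L| = 4/√20, so θ ≈ 26.57°.

θ ≈ 26.57°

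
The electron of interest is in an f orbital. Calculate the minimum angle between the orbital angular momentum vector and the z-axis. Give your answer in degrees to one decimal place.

θ_min ≈ 30.0°

For an f orbital, l = 3.
|L| = √(l(l+1)) ℏ = 2√3 ℏ.
The smallest angle corresponds to the largest L_z, i.e. m_l = l = 3, giving L_z = 3ℏ.
cos θ_min = 3/√12, so θ_min ≈ 30.0°.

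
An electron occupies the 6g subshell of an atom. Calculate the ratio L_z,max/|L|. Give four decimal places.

For 6g, l = 4.
|L| = 2√5 ℏ ≈ 4.4721ℏ, while L_z,max = lℏ = 4ℏ.
L_z,max/|L| = 4/√20 = 0.8944.

L_z,max/|L| = 0.8944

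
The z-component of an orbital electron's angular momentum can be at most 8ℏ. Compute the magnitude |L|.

|L| = 6√2 ℏ ≈ 8.485ℏ

Since max m_l = l, l = 8.
Then |L| = ℏ√(8·9) = 6√2 ℏ.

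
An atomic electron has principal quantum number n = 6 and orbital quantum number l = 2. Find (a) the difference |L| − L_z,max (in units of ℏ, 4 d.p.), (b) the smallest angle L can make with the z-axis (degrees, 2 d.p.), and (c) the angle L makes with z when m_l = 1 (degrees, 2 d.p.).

|L| − L_z,max = (√6 − 2)ℏ ≈ 0.4495ℏ.
cos θ_min = 2/√6, so θ_min ≈ 35.26°.
For m_l = 1: cos θ = 1/√6, θ ≈ 65.91°.

|L|−L_z,max ≈ 0.4495ℏ; θ_min ≈ 35.26°; θ(m_l=1) ≈ 65.91°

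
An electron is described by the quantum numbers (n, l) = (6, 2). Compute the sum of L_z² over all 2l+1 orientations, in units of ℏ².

The allowed m_l values are -2, -1, 0, 1, 2.
Σ m_l² = 2·(1 + 4) = 10.

Σ(L_z)² = 10 ℏ²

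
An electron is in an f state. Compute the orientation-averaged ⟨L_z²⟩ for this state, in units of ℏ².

⟨L_z²⟩ = 4 ℏ²

The letter f corresponds to l = 3.
m_l ∈ {-3, -2, -1, 0, 1, 2, 3}.
Average of L_z² over 7 states: 28/7 ℏ² = 4 ℏ².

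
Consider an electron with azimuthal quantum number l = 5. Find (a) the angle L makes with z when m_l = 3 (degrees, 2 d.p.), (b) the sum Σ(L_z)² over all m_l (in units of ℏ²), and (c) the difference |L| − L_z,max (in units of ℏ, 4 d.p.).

θ(m_l=3) ≈ 56.79°; Σ(L_z)² = 110 ℏ²; |L|−L_z,max ≈ 0.4772ℏ

For m_l = 3: cos θ = 3/√30, θ ≈ 56.79°.
Σ m_l² = 110, so Σ(L_z)² = 110 ℏ².
|L| − L_z,max = (√30 − 5)ℏ ≈ 0.4772ℏ.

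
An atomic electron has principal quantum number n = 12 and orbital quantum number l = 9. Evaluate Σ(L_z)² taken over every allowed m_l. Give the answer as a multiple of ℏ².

m_l ∈ {-9, -8, -7, -6, -5, -4, -3, -2, -1, 0, 1, 2, 3, 4, 5, 6, 7, 8, 9}.
Summing m² from −9 to 9: Σ m_l² = 570.

Σ(L_z)² = 570 ℏ²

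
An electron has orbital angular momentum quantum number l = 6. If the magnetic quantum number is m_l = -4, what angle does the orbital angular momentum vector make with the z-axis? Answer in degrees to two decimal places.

|L| = ℏ√(l(l+1)) = √42 ℏ.
L_z = m_l ℏ = −4ℏ.
cos θ = L_z/|L| = -4/√42, so θ ≈ 128.11°.

θ ≈ 128.11°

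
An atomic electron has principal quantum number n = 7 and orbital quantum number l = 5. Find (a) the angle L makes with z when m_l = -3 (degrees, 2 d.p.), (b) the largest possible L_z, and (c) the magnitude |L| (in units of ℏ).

For m_l = -3: cos θ = -3/√30, θ ≈ 123.21°.
L_z,max = lℏ = 5ℏ.
|L| = ℏ√(5·6) = √30 ℏ ≈ 5.477ℏ.

θ(m_l=-3) ≈ 123.21°; L_z,max = 5ℏ; |L| = √30 ℏ ≈ 5.477ℏ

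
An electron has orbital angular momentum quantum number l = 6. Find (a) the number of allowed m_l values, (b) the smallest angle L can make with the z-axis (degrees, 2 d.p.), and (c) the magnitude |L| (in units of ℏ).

13 values; θ_min ≈ 22.21°; |L| = √42 ℏ ≈ 6.481ℏ

There are 2l+1 = 13 values of m_l.
cos θ_min = 6/√42, so θ_min ≈ 22.21°.
|L| = ℏ√(6·7) = √42 ℏ ≈ 6.481ℏ.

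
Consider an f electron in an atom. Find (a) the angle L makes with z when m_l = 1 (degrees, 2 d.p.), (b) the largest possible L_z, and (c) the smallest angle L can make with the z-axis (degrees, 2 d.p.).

F corresponds to l = 3.
For m_l = 1: cos θ = 1/√12, θ ≈ 73.22°.
L_z,max = lℏ = 3ℏ.
cos θ_min = 3/√12, so θ_min ≈ 30.00°.

θ(m_l=1) ≈ 73.22°; L_z,max = 3ℏ; θ_min ≈ 30.00°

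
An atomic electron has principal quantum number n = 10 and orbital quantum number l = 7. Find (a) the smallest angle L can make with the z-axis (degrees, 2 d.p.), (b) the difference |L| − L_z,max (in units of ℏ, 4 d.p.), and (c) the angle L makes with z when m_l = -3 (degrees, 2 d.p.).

θ_min ≈ 20.70°; |L|−L_z,max ≈ 0.4833ℏ; θ(m_l=-3) ≈ 113.63°

cos θ_min = 7/√56, so θ_min ≈ 20.70°.
|L| − L_z,max = (2√14 − 7)ℏ ≈ 0.4833ℏ.
For m_l = -3: cos θ = -3/√56, θ ≈ 113.63°.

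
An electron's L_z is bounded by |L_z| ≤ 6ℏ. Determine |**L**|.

|L| = √42 ℏ ≈ 6.481ℏ

The maximum L_z equals lℏ, giving l = 6.
|L| = ℏ√(l(l+1)) = √42 ℏ.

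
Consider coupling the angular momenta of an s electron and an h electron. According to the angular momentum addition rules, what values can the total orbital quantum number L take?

L = 5

The total orbital quantum number L ranges from |l₁ − l₂| to l₁ + l₂ in integer steps.
Allowed values: L = 5.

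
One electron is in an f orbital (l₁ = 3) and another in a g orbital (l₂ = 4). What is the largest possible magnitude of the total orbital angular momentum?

Angular momentum addition gives L = |l₁ − l₂|, …, l₁ + l₂.
L ∈ {1, 2, 3, 4, 5, 6, 7}.
The largest magnitude corresponds to L = 7: |L_tot| = ℏ√(7·8) = 2√14 ℏ.

|L_tot|_max = 2√14 ℏ ≈ 7.483ℏ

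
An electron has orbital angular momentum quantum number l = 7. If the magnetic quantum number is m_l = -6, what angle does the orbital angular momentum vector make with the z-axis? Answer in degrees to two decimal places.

θ ≈ 143.30°

|L|² = l(l+1)ℏ² = 56ℏ², so |L| = 2√14 ℏ.
L_z = m_l ℏ = −6ℏ.
cos θ = L_z/|L| = -6/√56, so θ ≈ 143.30°.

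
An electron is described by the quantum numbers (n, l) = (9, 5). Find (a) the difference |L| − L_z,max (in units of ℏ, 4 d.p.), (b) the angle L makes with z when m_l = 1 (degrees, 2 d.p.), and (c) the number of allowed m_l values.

|L|−L_z,max ≈ 0.4772ℏ; θ(m_l=1) ≈ 79.48°; 11 values

|L| − L_z,max = (√30 − 5)ℏ ≈ 0.4772ℏ.
For m_l = 1: cos θ = 1/√30, θ ≈ 79.48°.
There are 2l+1 = 11 values of m_l.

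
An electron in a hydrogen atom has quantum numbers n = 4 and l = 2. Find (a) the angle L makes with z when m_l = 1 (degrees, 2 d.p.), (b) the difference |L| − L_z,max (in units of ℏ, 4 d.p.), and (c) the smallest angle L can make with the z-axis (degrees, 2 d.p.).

For m_l = 1: cos θ = 1/√6, θ ≈ 65.91°.
|L| − L_z,max = (√6 − 2)ℏ ≈ 0.4495ℏ.
cos θ_min = 2/√6, so θ_min ≈ 35.26°.

θ(m_l=1) ≈ 65.91°; |L|−L_z,max ≈ 0.4495ℏ; θ_min ≈ 35.26°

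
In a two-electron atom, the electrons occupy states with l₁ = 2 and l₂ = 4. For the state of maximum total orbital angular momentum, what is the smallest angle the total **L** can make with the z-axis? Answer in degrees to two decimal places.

The total orbital quantum number L ranges from |l₁ − l₂| to l₁ + l₂ in integer steps.
Allowed values: L = 2, 3, 4, 5, 6.
The maximum is L = 6, with |L_tot| = ℏ√(6·7) = √42 ℏ.
The minimum angle with z is arccos(6/√42) ≈ 22.21°.

θ_min ≈ 22.21°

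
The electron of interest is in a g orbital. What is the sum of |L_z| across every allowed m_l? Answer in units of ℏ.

Σ|L_z| = 20 ℏ

For a g orbital, l = 4.
m_l ∈ {-4, -3, -2, -1, 0, 1, 2, 3, 4}.
Σ|m_l| = l(l+1) = 20.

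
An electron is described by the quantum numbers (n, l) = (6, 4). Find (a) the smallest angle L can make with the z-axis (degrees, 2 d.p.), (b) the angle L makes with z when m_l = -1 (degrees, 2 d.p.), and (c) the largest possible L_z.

θ_min ≈ 26.57°; θ(m_l=-1) ≈ 102.92°; L_z,max = 4ℏ

cos θ_min = 4/√20, so θ_min ≈ 26.57°.
For m_l = -1: cos θ = -1/√20, θ ≈ 102.92°.
L_z,max = lℏ = 4ℏ.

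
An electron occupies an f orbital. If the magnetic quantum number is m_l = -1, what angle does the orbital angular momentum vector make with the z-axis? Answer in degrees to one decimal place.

θ ≈ 106.8°

The letter f corresponds to l = 3.
|L| = ℏ√(l(l+1)) = 2√3 ℏ.
L_z = m_l ℏ = −1ℏ.
cos θ = L_z/|L| = -1/√12, so θ ≈ 106.8°.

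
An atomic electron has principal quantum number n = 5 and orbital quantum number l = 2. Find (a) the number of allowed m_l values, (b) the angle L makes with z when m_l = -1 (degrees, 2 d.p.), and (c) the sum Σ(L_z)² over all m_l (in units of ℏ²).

5 values; θ(m_l=-1) ≈ 114.09°; Σ(L_z)² = 10 ℏ²

There are 2l+1 = 5 values of m_l.
For m_l = -1: cos θ = -1/√6, θ ≈ 114.09°.
Σ m_l² = 10, so Σ(L_z)² = 10 ℏ².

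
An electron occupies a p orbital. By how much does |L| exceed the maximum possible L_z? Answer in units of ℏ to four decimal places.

|L| − L_z,max ≈ 0.4142ℏ

A p state has l = 1.
|L| = √2 ℏ ≈ 1.4142ℏ, while L_z,max = lℏ = 1ℏ.
The difference is (√2 − 1)ℏ ≈ 0.4142ℏ.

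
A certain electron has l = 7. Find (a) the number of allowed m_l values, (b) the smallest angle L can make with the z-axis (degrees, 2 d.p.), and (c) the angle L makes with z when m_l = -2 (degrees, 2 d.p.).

There are 2l+1 = 15 values of m_l.
cos θ_min = 7/√56, so θ_min ≈ 20.70°.
For m_l = -2: cos θ = -2/√56, θ ≈ 105.50°.

15 values; θ_min ≈ 20.70°; θ(m_l=-2) ≈ 105.50°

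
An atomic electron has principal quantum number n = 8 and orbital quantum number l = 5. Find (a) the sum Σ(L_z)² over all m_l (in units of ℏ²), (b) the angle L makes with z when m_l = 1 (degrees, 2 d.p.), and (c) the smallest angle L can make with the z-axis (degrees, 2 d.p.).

Σ m_l² = 110, so Σ(L_z)² = 110 ℏ².
For m_l = 1: cos θ = 1/√30, θ ≈ 79.48°.
cos θ_min = 5/√30, so θ_min ≈ 24.09°.

Σ(L_z)² = 110 ℏ²; θ(m_l=1) ≈ 79.48°; θ_min ≈ 24.09°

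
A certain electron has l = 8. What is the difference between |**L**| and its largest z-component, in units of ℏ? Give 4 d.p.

|L| = 6√2 ℏ ≈ 8.4853ℏ, while L_z,max = lℏ = 8ℏ.
The difference is (6√2 − 8)ℏ ≈ 0.4853ℏ.

|L| − L_z,max ≈ 0.4853ℏ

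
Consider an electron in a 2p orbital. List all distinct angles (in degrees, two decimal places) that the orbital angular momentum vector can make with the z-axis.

For 2p, l = 1.
|L|² = l(l+1)ℏ² = 2ℏ², so |L| = √2 ℏ.
cos θ = m_l/√2 for each m_l ∈ {-1, 0, 1}.

θ ∈ {45.00°, 90.00°, 135.00°}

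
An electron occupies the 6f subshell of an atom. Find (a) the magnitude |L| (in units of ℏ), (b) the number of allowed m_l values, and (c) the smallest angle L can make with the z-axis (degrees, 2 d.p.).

|L| = 2√3 ℏ ≈ 3.464ℏ; 7 values; θ_min ≈ 30.00°

For 6f, l = 3.
|L| = ℏ√(3·4) = 2√3 ℏ ≈ 3.464ℏ.
There are 2l+1 = 7 values of m_l.
cos θ_min = 3/√12, so θ_min ≈ 30.00°.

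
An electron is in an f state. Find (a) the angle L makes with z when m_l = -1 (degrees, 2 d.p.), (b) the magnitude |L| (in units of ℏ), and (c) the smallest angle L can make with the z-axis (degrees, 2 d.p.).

θ(m_l=-1) ≈ 106.78°; |L| = 2√3 ℏ ≈ 3.464ℏ; θ_min ≈ 30.00°

F corresponds to l = 3.
For m_l = -1: cos θ = -1/√12, θ ≈ 106.78°.
|L| = ℏ√(3·4) = 2√3 ℏ ≈ 3.464ℏ.
cos θ_min = 3/√12, so θ_min ≈ 30.00°.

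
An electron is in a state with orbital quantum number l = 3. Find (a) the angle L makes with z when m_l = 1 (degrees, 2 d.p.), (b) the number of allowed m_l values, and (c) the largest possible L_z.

θ(m_l=1) ≈ 73.22°; 7 values; L_z,max = 3ℏ

For m_l = 1: cos θ = 1/√12, θ ≈ 73.22°.
There are 2l+1 = 7 values of m_l.
L_z,max = lℏ = 3ℏ.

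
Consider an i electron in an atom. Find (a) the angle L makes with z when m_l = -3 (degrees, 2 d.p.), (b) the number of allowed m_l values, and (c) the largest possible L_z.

θ(m_l=-3) ≈ 117.58°; 13 values; L_z,max = 6ℏ

For an i orbital, l = 6.
For m_l = -3: cos θ = -3/√42, θ ≈ 117.58°.
There are 2l+1 = 13 values of m_l.
L_z,max = lℏ = 6ℏ.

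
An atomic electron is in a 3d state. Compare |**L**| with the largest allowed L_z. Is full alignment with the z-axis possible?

No: L_z,max = 2ℏ < |L| = √6 ℏ ≈ 2.449ℏ

For 3d, l = 2.
|L| = √6 ℏ ≈ 2.4495ℏ, while L_z,max = lℏ = 2ℏ.
Since |L| > L_z,max, the vector can never point exactly along z; the closest it comes is θ_min = arccos(2/√6) ≈ 35.3°.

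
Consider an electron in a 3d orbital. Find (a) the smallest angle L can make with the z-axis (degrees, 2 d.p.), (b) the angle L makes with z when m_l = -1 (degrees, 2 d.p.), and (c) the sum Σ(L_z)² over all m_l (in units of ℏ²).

3d means n = 3, l = 2.
cos θ_min = 2/√6, so θ_min ≈ 35.26°.
For m_l = -1: cos θ = -1/√6, θ ≈ 114.09°.
Σ m_l² = 10, so Σ(L_z)² = 10 ℏ².

θ_min ≈ 35.26°; θ(m_l=-1) ≈ 114.09°; Σ(L_z)² = 10 ℏ²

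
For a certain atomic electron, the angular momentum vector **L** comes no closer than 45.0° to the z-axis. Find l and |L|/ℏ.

l = 1, |L| = √2 ℏ ≈ 1.414ℏ

At minimum angle, m_l = l, so cos θ = l/√(l(l+1)); cos²θ = l/(l+1) = 0.5000.
Solving: l = 1.
Then |L| = ℏ√(1·2) = √2 ℏ.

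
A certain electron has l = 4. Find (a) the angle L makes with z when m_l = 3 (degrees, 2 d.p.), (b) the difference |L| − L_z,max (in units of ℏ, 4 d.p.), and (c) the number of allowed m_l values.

θ(m_l=3) ≈ 47.87°; |L|−L_z,max ≈ 0.4721ℏ; 9 values

For m_l = 3: cos θ = 3/√20, θ ≈ 47.87°.
|L| − L_z,max = (2√5 − 4)ℏ ≈ 0.4721ℏ.
There are 2l+1 = 9 values of m_l.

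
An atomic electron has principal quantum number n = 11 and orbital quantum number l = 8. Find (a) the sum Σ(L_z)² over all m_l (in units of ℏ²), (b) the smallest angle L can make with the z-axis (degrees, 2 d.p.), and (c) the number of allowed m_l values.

Σ m_l² = 408, so Σ(L_z)² = 408 ℏ².
cos θ_min = 8/√72, so θ_min ≈ 19.47°.
There are 2l+1 = 17 values of m_l.

Σ(L_z)² = 408 ℏ²; θ_min ≈ 19.47°; 17 values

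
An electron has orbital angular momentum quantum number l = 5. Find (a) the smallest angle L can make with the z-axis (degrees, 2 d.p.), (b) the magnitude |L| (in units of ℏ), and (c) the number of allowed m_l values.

θ_min ≈ 24.09°; |L| = √30 ℏ ≈ 5.477ℏ; 11 values

cos θ_min = 5/√30, so θ_min ≈ 24.09°.
|L| = ℏ√(5·6) = √30 ℏ ≈ 5.477ℏ.
There are 2l+1 = 11 values of m_l.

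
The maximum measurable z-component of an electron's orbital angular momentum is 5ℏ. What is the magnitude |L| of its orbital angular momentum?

|L| = √30 ℏ ≈ 5.477ℏ

Since max m_l = l, l = 5.
Then |L| = ℏ√(5·6) = √30 ℏ.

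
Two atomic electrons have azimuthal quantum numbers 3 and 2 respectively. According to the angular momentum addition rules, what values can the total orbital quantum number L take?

L = 1, 2, 3, 4, 5

The total orbital quantum number L ranges from |l₁ − l₂| to l₁ + l₂ in integer steps.
Allowed values: L = 1, 2, 3, 4, 5.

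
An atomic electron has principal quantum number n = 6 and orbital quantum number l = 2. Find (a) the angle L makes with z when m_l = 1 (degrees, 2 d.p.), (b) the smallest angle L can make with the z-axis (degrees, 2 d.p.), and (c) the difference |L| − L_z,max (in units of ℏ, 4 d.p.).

θ(m_l=1) ≈ 65.91°; θ_min ≈ 35.26°; |L|−L_z,max ≈ 0.4495ℏ

For m_l = 1: cos θ = 1/√6, θ ≈ 65.91°.
cos θ_min = 2/√6, so θ_min ≈ 35.26°.
|L| − L_z,max = (√6 − 2)ℏ ≈ 0.4495ℏ.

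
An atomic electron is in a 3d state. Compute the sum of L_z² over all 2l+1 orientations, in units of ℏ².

Σ(L_z)² = 10 ℏ²

The 3d subshell has l = 2.
The allowed m_l values are -2, -1, 0, 1, 2.
Σ m_l² = l(l+1)(2l+1)/3 = 2·3·5/3 = 10.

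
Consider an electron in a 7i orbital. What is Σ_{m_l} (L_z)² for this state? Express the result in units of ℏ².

7i means n = 7, l = 6.
m_l ∈ {-6, -5, -4, -3, -2, -1, 0, 1, 2, 3, 4, 5, 6}.
Summing m² from −6 to 6: Σ m_l² = 182.

Σ(L_z)² = 182 ℏ²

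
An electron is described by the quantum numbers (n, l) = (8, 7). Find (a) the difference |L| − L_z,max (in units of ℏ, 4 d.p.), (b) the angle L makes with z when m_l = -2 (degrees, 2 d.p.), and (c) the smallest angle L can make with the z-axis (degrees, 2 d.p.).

|L| − L_z,max = (2√14 − 7)ℏ ≈ 0.4833ℏ.
For m_l = -2: cos θ = -2/√56, θ ≈ 105.50°.
cos θ_min = 7/√56, so θ_min ≈ 20.70°.

|L|−L_z,max ≈ 0.4833ℏ; θ(m_l=-2) ≈ 105.50°; θ_min ≈ 20.70°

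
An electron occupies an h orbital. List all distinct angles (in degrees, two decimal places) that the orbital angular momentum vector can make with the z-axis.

θ ∈ {24.09°, 43.09°, 56.79°, 68.58°, 79.48°, 90.00°, 100.52°, 111.42°, 123.21°, 136.91°, 155.91°}

An h state has l = 5.
|L| = ℏ√(l(l+1)) = √30 ℏ.
cos θ = m_l/√30 for each m_l ∈ {-5, -4, -3, -2, -1, 0, 1, 2, 3, 4, 5}.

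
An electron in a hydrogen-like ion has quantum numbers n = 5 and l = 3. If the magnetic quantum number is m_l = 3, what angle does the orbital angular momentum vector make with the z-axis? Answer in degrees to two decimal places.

θ ≈ 30.00°

|L|² = l(l+1)ℏ² = 12ℏ², so |L| = 2√3 ℏ.
L_z = m_l ℏ = 3ℏ.
cos θ = L_z/|L| = 3/√12, so θ ≈ 30.00°.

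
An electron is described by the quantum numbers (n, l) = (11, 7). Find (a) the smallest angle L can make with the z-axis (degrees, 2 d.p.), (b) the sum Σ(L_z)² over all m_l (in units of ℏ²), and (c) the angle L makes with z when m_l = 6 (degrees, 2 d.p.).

cos θ_min = 7/√56, so θ_min ≈ 20.70°.
Σ m_l² = 280, so Σ(L_z)² = 280 ℏ².
For m_l = 6: cos θ = 6/√56, θ ≈ 36.70°.

θ_min ≈ 20.70°; Σ(L_z)² = 280 ℏ²; θ(m_l=6) ≈ 36.70°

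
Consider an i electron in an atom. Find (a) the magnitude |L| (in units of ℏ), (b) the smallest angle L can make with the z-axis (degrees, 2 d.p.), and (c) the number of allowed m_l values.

|L| = √42 ℏ ≈ 6.481ℏ; θ_min ≈ 22.21°; 13 values

An i state has l = 6.
|L| = ℏ√(6·7) = √42 ℏ ≈ 6.481ℏ.
cos θ_min = 6/√42, so θ_min ≈ 22.21°.
There are 2l+1 = 13 values of m_l.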